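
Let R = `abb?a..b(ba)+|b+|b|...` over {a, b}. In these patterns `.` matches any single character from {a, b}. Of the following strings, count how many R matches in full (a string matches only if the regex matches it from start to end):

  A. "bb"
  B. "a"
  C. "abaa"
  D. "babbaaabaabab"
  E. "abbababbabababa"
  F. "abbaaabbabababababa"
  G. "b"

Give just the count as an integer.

4

A → match
B → no match
C → no match
D → no match
E → match
F → match
G → match
Total matched: 4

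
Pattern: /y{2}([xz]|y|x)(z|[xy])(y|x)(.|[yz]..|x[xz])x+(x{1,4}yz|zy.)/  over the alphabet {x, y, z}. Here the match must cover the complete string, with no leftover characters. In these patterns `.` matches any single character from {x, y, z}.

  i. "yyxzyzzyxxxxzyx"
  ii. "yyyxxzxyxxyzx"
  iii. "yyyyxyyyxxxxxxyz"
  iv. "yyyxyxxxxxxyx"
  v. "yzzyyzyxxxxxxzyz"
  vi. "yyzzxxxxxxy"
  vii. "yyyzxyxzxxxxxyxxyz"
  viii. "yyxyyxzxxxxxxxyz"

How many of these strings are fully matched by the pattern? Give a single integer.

3

i → match
ii → no match
iii → match
iv → no match
v → no match
vi. "yyzzxxxxxxy" → no match
vii → no match
viii → match
Total matched: 3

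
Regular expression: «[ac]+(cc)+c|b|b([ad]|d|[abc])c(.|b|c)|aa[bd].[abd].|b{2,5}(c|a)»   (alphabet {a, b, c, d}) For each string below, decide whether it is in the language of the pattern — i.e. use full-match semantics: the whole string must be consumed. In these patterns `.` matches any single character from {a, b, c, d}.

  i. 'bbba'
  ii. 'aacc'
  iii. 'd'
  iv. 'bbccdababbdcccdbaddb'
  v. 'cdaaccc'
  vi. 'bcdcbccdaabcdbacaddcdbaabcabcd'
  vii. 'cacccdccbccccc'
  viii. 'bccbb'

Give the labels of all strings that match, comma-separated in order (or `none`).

i. 'bbba' → match
ii. 'aacc' → no match
iii. 'd' → no match
iv → no match
v. 'cdaaccc' → no match
vi → no match
vii → no match
viii. 'bccbb' → no match

i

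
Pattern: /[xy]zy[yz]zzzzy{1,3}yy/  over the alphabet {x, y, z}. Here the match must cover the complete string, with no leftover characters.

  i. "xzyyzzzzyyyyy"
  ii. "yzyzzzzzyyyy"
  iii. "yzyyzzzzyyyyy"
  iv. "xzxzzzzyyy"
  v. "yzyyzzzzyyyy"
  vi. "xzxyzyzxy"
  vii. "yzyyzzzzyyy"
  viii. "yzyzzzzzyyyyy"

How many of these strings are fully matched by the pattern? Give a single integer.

i → match
ii → match
iii → match
iv → no match
v → match
vi → no match — must end with "yyy"
vii → match
viii → match
Total matched: 6

6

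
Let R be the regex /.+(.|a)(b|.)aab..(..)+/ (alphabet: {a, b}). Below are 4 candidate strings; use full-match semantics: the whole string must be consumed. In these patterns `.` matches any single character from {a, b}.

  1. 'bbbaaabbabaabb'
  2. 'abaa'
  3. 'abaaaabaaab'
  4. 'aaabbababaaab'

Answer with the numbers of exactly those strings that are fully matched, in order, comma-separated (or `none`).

1 → no match
2 → no match
3 → match
4 → no match

3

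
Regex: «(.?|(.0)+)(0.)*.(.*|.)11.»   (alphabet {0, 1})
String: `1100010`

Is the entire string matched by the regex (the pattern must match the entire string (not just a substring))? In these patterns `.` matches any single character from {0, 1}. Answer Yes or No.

No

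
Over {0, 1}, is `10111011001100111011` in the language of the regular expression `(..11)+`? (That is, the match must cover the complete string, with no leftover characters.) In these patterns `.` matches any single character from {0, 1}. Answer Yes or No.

Yes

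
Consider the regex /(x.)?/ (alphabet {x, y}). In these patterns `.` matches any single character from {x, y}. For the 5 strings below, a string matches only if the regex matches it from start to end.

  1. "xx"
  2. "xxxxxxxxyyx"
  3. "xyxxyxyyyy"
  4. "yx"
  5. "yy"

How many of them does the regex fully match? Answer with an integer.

1 → match
2 → no match
3 → no match
4 → no match
5 → no match
Total matched: 1

1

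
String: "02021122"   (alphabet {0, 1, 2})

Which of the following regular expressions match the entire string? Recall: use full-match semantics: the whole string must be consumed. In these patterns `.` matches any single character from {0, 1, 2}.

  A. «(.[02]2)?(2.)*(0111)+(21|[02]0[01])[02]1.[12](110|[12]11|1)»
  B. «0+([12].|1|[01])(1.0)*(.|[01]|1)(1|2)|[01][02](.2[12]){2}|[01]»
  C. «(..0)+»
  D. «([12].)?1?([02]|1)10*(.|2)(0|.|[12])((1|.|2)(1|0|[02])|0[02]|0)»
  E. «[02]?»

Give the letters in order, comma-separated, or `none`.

A → no match
B → match
C → no match — must end with "0"
D → no match
E → no match

B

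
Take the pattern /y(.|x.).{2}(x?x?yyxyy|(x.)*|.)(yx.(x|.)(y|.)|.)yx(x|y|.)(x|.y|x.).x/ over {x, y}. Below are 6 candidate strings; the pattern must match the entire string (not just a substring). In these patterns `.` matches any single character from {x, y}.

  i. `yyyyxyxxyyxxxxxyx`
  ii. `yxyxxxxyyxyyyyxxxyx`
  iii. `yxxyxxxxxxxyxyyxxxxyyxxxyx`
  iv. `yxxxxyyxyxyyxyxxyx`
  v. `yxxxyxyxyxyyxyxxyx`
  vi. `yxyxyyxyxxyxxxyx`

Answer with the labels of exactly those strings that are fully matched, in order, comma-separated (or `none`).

ii, iv, v, vi

i → no match
ii → match
iii → no match
iv → match
v → match
vi → match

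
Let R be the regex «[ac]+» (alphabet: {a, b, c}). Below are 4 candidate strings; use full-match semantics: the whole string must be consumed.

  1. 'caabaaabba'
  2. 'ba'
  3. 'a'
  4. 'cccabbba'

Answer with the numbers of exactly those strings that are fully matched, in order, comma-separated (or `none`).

3

1 → no match
2 → no match
3 → match
4 → no match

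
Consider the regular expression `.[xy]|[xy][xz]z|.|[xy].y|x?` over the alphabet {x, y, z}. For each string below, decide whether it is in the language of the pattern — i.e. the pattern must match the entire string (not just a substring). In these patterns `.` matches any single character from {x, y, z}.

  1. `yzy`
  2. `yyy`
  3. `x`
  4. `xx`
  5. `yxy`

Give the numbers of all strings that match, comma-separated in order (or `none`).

1, 2, 3, 4, 5

1 → match
2 → match
3 → match
4 → match
5 → match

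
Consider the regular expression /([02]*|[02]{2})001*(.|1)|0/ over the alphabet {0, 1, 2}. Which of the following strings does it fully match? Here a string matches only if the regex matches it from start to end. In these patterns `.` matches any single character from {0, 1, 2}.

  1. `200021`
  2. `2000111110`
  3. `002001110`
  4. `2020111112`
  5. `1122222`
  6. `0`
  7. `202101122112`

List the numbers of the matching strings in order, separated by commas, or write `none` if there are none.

1 → no match
2 → match
3 → match
4 → no match
5 → no match
6 → match
7 → no match

2, 3, 6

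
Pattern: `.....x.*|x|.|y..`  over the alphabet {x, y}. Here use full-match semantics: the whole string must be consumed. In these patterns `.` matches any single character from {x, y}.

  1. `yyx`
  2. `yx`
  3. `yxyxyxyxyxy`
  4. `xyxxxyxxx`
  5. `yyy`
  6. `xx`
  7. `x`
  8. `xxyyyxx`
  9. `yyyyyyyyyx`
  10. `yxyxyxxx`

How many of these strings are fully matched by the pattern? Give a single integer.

6

1 → match
2 → no match
3 → match
4 → no match
5 → match
6 → no match
7 → match
8 → match
9 → no match
10 → match
Total matched: 6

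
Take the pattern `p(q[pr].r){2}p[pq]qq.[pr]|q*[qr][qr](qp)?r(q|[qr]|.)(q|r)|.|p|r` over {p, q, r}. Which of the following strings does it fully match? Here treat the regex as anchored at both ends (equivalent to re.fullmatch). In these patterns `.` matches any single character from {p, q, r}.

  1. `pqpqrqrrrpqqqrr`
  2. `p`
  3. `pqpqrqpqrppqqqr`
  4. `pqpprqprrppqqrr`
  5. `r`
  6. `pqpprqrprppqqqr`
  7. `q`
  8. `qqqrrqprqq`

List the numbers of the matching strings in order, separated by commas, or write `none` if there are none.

1, 2, 3, 4, 5, 6, 7, 8

1 → match
2 → match
3 → match
4 → match
5 → match
6 → match
7 → match
8 → match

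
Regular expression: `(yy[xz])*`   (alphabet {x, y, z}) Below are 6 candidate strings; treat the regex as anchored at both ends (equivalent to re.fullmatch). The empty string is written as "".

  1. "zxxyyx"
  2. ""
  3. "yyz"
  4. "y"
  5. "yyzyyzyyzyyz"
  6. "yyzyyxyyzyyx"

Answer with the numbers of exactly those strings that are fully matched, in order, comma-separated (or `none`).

1 → no match
2 → match
3 → match
4 → no match
5 → match
6 → match

2, 3, 5, 6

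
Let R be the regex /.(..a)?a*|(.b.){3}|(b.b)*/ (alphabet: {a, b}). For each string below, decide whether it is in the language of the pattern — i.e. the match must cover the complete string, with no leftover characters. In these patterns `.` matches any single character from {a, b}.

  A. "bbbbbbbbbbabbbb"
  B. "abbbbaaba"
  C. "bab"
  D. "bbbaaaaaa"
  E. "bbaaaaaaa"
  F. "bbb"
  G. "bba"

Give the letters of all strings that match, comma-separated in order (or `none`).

A, B, C, D, E, F

A → match
B. "abbbbaaba" → match
C. "bab" → match
D. "bbbaaaaaa" → match
E. "bbaaaaaaa" → match
F. "bbb" → match
G. "bba" → no match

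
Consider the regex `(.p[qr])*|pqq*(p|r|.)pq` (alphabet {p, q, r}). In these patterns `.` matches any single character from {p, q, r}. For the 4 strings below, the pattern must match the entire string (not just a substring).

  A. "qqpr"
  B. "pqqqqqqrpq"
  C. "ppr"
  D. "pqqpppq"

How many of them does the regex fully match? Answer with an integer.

2

A → no match
B → match
C → match
D → no match
Total matched: 2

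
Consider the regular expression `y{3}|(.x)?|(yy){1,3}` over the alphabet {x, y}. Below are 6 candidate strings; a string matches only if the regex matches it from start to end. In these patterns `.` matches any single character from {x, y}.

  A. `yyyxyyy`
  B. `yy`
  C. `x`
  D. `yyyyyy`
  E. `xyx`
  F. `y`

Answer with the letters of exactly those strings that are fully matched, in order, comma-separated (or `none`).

A → no match
B → match
C → no match
D → match
E → no match
F → no match

B, D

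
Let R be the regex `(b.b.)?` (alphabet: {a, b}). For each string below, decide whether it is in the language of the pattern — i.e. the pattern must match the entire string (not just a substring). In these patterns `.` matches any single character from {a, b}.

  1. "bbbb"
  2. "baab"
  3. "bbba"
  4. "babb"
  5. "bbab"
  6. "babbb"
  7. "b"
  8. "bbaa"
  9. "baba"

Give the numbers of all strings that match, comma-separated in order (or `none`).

1, 3, 4, 9

1 → match
2 → no match
3 → match
4 → match
5 → no match
6 → no match
7 → no match
8 → no match
9 → match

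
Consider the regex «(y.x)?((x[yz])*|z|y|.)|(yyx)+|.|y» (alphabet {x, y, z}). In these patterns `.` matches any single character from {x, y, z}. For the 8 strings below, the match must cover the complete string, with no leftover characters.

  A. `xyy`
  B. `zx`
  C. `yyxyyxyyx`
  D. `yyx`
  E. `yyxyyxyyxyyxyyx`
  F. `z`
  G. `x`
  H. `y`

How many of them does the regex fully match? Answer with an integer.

6

A → no match
B → no match
C → match
D → match
E → match
F → match
G → match
H → match
Total matched: 6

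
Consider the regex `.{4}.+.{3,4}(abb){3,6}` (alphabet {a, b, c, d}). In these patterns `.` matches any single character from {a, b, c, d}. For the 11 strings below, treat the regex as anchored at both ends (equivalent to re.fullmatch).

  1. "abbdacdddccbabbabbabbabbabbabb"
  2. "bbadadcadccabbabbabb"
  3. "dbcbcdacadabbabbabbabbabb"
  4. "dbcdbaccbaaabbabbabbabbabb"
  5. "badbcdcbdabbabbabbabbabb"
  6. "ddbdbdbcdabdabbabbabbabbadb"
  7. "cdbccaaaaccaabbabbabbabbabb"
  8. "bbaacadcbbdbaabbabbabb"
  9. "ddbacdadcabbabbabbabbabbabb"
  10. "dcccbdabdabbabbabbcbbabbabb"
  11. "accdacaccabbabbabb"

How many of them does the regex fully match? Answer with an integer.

9

1 → match
2 → match
3 → match
4 → match
5 → match
6 → no match — must end with "abb"
7 → match
8 → match
9 → match
10 → no match
11 → match
Total matched: 9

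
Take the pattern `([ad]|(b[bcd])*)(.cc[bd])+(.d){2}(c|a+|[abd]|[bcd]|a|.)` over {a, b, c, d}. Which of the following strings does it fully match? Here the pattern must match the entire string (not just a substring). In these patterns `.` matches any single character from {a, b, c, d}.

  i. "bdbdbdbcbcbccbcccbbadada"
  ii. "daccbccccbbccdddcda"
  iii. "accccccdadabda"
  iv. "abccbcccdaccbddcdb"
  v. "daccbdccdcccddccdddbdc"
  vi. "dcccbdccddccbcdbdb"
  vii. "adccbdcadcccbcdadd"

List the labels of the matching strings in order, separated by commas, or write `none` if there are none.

i → no match
ii → no match
iii → no match
iv → match
v → match
vi → match
vii → no match

iv, v, vi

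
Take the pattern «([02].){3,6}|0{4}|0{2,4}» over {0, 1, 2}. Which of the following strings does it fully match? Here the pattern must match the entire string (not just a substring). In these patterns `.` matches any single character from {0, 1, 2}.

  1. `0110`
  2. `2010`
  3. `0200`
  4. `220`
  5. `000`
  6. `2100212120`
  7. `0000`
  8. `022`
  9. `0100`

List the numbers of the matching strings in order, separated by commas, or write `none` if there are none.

1. `0110` → no match
2. `2010` → no match
3. `0200` → no match
4. `220` → no match
5. `000` → match
6. `2100212120` → match
7. `0000` → match
8. `022` → no match
9. `0100` → no match

5, 6, 7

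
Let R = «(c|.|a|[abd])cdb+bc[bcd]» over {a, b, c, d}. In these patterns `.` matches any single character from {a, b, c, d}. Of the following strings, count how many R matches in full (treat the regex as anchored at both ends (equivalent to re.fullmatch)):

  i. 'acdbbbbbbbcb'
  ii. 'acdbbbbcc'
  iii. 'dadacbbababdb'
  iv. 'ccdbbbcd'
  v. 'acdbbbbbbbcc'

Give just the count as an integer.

i. 'acdbbbbbbbcb' → match
ii. 'acdbbbbcc' → match
iii → no match
iv. 'ccdbbbcd' → match
v. 'acdbbbbbbbcc' → match
Total matched: 4

4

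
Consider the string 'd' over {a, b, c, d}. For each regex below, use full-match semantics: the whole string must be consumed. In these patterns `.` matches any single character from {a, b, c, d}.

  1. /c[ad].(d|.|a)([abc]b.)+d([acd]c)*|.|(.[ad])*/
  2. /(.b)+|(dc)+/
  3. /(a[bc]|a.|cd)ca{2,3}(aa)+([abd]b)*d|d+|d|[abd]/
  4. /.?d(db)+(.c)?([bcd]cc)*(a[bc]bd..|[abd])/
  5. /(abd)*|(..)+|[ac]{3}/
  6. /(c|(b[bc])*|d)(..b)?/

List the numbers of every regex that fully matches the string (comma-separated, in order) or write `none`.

1, 3, 6

1 → match
2 → no match
3 → match
4 → no match
5 → no match
6 → match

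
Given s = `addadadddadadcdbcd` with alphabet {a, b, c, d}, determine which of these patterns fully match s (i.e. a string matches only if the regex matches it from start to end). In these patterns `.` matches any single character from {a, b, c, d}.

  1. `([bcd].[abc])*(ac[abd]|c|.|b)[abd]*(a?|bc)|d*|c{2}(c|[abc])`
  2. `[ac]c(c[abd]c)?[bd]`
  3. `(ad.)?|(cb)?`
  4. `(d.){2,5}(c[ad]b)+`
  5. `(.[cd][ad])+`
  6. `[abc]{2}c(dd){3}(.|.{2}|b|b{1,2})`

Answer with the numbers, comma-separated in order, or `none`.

5

1 → no match
2 → no match
3 → no match
4 → no match — must start with `d`
5 → match
6 → no match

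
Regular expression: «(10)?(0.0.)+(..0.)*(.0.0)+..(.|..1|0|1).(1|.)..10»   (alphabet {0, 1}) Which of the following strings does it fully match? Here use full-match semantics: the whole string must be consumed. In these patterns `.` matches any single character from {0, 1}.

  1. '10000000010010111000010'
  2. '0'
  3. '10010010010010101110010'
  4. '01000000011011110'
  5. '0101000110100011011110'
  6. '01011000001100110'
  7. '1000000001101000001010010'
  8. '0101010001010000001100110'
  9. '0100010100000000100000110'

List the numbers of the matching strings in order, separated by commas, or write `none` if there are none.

1 → match
2 → no match — must end with '10'
3 → match
4 → match
5 → no match
6 → match
7 → match
8 → match
9 → match

1, 3, 4, 6, 7, 8, 9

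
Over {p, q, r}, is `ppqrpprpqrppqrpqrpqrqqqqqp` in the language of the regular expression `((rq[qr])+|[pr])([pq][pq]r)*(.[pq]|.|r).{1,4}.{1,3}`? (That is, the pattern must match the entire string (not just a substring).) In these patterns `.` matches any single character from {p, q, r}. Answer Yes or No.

No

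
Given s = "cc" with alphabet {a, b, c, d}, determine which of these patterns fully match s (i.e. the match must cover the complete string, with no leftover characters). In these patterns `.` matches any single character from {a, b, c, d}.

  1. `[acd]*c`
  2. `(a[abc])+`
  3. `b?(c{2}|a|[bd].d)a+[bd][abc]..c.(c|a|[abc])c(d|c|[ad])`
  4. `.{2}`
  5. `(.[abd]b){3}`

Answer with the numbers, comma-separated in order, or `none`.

1 → match
2 → no match — must start with "a"
3 → no match
4 → match
5 → no match — must end with "b"

1, 4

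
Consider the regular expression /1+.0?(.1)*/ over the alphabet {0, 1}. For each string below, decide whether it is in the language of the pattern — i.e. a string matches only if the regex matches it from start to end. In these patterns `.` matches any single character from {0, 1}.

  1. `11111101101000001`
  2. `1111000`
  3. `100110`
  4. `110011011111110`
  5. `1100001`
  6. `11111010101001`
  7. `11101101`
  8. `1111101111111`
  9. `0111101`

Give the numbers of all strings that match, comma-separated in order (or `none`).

7, 8

1 → no match
2 → no match
3 → no match
4 → no match
5 → no match
6 → no match
7 → match
8 → match
9 → no match — must start with `1`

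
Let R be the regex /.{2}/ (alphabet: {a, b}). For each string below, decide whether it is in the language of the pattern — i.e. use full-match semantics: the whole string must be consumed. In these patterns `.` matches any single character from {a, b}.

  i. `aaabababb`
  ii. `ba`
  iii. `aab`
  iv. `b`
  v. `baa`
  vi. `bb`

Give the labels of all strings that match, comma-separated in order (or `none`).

i → no match
ii → match
iii → no match
iv → no match
v → no match
vi → match

ii, vi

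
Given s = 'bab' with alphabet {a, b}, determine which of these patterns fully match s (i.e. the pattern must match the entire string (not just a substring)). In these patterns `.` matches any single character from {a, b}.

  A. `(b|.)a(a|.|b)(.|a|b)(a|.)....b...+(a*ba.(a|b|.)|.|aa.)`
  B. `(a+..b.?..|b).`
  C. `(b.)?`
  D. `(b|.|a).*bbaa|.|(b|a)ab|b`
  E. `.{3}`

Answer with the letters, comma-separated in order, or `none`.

A → no match
B → no match
C → no match
D → match
E → match

D, E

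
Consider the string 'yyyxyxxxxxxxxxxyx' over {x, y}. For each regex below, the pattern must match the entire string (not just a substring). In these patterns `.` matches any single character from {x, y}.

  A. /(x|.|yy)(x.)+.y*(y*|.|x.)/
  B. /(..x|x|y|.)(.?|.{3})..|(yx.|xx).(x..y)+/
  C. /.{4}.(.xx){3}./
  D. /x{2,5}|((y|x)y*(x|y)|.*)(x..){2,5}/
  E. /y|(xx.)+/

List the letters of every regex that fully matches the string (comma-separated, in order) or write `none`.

D

A → no match
B → no match
C → no match
D → match
E → no match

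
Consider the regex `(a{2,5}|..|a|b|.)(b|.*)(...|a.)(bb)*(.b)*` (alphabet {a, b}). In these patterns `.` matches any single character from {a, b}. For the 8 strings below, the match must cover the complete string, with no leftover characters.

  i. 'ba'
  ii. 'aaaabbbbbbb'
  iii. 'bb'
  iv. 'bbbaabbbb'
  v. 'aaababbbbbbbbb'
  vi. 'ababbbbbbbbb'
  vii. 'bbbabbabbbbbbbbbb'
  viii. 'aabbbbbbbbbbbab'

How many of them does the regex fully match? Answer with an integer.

i → no match
ii → match
iii → no match
iv → match
v → match
vi → match
vii → match
viii → match
Total matched: 6

6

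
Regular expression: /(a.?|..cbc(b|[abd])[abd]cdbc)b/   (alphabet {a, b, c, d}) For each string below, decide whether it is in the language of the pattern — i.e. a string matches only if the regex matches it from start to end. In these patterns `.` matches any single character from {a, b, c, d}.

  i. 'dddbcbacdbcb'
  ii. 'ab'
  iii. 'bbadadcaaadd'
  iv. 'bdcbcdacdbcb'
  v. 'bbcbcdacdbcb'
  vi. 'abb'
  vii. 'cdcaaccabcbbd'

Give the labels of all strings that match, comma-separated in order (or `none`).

ii, iv, v, vi

i. 'dddbcbacdbcb' → no match
ii. 'ab' → match
iii. 'bbadadcaaadd' → no match — must end with 'b'
iv. 'bdcbcdacdbcb' → match
v. 'bbcbcdacdbcb' → match
vi. 'abb' → match
vii → no match — must end with 'b'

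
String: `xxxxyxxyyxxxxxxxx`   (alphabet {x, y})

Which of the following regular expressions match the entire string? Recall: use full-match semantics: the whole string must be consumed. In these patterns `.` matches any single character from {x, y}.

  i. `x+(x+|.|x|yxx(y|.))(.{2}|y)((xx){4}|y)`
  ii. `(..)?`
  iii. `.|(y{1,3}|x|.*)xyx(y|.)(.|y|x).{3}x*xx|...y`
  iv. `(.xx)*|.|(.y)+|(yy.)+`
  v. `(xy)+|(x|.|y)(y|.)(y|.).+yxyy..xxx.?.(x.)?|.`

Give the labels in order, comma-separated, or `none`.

i → match
ii → no match
iii → match
iv → no match
v → no match

i, iii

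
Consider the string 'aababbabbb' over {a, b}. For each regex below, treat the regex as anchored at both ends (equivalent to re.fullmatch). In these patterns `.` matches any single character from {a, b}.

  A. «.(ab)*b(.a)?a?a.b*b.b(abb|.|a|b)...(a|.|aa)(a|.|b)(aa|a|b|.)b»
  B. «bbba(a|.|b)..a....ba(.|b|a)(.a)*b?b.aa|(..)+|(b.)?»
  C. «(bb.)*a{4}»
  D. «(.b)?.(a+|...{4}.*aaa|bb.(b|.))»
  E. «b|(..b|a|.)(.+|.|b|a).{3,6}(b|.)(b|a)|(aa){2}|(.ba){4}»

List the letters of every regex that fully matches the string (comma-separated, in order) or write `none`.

B, E

A → no match
B → match
C → no match — must end with 'a'
D → no match
E → match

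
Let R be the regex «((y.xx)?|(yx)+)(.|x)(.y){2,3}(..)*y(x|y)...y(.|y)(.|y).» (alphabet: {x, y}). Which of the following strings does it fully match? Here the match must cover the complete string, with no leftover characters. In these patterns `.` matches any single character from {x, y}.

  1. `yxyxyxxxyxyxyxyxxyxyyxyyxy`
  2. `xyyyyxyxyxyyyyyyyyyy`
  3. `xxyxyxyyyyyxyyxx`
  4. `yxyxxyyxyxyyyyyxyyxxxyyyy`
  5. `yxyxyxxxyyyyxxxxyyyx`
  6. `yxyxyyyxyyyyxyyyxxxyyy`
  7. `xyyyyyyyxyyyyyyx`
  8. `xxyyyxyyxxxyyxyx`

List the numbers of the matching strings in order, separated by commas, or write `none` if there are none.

1 → match
2 → match
3 → match
4 → no match
5 → match
6 → no match
7 → match
8 → match

1, 2, 3, 5, 7, 8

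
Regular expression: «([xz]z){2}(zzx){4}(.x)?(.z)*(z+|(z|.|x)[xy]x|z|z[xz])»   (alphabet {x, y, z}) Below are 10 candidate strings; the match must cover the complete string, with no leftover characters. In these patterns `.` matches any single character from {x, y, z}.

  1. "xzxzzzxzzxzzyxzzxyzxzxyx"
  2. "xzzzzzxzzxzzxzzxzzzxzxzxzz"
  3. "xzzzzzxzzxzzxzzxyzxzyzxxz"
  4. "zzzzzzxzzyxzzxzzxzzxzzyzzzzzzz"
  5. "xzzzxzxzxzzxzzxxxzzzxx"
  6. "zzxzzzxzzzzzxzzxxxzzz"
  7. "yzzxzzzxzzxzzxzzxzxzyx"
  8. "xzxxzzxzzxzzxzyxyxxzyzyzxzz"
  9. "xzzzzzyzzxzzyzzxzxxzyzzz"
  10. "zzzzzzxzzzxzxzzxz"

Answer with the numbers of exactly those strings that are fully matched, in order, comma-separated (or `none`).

none

1 → no match
2 → no match
3 → no match
4 → no match
5 → no match
6 → no match
7 → no match
8 → no match
9 → no match
10 → no match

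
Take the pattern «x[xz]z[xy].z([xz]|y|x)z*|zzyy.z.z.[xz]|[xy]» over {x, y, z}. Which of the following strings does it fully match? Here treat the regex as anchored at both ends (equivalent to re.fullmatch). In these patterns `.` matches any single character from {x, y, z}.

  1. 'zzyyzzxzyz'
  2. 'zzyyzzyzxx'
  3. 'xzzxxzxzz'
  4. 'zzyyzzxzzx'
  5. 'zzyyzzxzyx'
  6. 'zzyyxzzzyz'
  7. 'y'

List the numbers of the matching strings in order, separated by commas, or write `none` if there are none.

1, 2, 3, 4, 5, 6, 7

1 → match
2 → match
3 → match
4 → match
5 → match
6 → match
7 → match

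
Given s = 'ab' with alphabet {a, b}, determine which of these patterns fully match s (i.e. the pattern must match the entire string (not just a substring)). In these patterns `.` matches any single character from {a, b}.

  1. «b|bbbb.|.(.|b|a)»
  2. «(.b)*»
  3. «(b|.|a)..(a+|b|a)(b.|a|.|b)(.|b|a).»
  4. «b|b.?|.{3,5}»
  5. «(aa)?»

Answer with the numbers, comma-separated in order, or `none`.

1 → match
2 → match
3 → no match
4 → no match
5 → no match

1, 2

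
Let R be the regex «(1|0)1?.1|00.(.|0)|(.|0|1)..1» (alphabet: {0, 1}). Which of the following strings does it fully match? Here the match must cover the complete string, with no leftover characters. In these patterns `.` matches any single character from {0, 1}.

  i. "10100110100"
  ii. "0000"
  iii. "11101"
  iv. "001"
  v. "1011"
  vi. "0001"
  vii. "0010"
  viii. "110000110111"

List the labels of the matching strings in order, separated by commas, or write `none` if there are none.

ii, iv, v, vi, vii

i → no match
ii → match
iii → no match
iv → match
v → match
vi → match
vii → match
viii → no match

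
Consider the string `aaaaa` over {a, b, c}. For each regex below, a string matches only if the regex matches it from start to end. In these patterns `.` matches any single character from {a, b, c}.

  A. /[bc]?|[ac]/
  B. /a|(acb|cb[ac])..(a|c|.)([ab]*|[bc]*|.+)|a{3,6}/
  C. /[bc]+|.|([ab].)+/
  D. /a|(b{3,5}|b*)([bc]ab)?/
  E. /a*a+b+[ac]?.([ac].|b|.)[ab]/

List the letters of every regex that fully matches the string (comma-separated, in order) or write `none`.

B

A → no match
B → match
C → no match
D → no match
E → no match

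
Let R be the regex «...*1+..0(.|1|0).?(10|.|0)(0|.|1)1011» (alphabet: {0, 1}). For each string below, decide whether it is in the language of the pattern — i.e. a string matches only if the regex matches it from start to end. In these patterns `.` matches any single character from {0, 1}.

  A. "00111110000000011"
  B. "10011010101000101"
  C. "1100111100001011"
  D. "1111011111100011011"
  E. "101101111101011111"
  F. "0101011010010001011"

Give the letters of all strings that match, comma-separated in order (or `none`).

C, D

A → no match — must end with "1011"
B → no match — must end with "1011"
C → match
D → match
E → no match — must end with "1011"
F → no match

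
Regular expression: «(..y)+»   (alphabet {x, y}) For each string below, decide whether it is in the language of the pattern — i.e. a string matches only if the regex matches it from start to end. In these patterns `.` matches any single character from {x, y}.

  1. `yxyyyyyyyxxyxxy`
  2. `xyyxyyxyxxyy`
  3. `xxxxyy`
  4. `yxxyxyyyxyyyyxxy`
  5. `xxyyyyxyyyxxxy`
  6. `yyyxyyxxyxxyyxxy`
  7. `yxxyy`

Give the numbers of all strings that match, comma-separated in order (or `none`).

1 → match
2 → no match
3 → no match
4 → no match
5 → no match
6 → no match
7 → no match

1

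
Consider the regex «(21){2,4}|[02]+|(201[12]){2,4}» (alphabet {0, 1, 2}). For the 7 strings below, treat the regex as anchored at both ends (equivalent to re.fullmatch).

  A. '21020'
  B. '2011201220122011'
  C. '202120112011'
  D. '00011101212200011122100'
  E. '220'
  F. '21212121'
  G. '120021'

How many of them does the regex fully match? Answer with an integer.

A → no match
B → match
C → no match
D → no match
E → match
F → match
G → no match
Total matched: 3

3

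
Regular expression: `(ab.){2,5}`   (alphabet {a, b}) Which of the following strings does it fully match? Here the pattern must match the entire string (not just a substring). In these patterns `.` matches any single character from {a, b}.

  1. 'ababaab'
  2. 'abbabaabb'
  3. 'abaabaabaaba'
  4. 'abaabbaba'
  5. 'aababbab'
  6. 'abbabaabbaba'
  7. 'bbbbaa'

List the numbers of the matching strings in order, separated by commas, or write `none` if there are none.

2, 3, 4, 6

1 → no match
2 → match
3 → match
4 → match
5 → no match — must start with 'ab'
6 → match
7 → no match — must start with 'ab'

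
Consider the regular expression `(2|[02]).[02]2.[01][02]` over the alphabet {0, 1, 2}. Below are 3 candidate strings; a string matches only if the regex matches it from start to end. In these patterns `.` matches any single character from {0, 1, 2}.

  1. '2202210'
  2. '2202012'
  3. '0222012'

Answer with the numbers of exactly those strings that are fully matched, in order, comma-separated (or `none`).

1 → match
2 → match
3 → match

1, 2, 3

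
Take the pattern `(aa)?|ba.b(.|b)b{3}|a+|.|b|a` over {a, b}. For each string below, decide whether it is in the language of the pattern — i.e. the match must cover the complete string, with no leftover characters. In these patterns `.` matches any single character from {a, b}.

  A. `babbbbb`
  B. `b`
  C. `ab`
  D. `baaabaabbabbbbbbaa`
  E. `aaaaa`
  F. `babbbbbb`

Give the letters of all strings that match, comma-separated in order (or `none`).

A → no match
B → match
C → no match
D → no match
E → match
F → match

B, E, F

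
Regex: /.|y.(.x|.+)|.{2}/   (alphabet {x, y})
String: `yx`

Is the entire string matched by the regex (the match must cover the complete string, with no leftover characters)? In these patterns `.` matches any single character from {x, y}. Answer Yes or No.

Yes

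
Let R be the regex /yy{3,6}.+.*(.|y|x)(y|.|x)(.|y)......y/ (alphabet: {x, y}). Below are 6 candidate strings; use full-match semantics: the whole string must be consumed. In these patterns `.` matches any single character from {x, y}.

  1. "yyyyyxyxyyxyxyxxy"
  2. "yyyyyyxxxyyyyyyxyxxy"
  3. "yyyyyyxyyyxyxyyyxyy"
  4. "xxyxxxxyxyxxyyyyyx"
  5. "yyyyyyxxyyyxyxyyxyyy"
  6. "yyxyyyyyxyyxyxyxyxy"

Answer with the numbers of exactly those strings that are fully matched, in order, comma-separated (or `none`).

1 → match
2 → match
3 → match
4 → no match — must start with "yy"
5 → match
6 → no match

1, 2, 3, 5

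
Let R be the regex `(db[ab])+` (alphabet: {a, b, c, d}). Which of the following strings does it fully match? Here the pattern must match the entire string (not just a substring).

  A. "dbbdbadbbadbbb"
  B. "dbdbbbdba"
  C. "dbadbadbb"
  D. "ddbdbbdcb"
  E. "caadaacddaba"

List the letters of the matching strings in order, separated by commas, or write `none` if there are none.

A → no match
B → no match
C → match
D → no match — must start with "db"
E → no match — must start with "db"

C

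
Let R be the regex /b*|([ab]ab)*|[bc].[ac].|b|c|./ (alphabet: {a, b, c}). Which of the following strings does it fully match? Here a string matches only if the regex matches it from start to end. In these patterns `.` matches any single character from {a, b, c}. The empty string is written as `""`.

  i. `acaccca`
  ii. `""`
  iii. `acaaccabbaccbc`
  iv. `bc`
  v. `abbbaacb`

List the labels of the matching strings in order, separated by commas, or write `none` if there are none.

i → no match
ii → match
iii → no match
iv → no match
v → no match

ii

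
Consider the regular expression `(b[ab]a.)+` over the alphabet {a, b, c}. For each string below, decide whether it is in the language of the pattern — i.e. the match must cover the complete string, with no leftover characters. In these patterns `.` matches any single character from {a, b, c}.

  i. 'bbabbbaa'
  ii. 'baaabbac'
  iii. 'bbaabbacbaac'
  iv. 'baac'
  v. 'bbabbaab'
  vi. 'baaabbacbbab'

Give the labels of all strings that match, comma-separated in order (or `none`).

i → match
ii → match
iii → match
iv → match
v → match
vi → match

i, ii, iii, iv, v, vi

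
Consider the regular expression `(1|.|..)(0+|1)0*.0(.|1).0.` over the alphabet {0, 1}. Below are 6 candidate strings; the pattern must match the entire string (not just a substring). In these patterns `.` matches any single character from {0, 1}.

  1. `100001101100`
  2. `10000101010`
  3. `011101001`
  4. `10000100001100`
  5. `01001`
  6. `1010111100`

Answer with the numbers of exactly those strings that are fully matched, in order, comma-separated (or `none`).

3

1 → no match
2 → no match
3 → match
4 → no match
5 → no match
6 → no match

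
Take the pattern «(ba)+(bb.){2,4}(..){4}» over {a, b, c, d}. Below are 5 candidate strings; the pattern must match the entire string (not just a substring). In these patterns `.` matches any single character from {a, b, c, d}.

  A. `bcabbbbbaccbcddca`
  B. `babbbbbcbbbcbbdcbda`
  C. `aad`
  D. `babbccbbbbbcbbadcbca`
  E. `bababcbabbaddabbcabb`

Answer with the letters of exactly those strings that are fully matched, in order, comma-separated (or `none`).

B

A → no match — must start with `ba`
B → match
C → no match — must start with `ba`
D → no match
E → no match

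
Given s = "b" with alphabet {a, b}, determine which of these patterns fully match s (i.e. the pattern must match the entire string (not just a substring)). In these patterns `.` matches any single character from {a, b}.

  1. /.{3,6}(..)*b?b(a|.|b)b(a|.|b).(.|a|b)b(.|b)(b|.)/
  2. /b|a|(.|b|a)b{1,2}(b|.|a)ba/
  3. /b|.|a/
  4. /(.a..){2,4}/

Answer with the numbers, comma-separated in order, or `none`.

1 → no match
2 → match
3 → match
4 → no match

2, 3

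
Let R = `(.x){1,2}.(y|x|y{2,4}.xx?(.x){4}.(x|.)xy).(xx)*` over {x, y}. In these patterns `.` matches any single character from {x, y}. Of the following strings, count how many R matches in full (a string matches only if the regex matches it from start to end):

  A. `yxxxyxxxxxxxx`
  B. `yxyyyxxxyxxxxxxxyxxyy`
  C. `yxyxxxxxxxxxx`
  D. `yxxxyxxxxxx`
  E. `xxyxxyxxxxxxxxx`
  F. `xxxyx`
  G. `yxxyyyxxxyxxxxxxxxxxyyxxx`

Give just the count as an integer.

A → match
B → match
C → match
D → match
E → match
F → match
G → no match
Total matched: 6

6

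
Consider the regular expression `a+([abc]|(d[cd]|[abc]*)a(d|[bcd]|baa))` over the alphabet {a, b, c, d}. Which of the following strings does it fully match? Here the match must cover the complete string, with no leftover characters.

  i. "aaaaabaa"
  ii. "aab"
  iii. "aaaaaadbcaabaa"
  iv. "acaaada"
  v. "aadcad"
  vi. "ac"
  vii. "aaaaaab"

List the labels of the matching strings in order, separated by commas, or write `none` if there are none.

i → match
ii → match
iii → no match
iv → no match
v → match
vi → match
vii → match

i, ii, v, vi, vii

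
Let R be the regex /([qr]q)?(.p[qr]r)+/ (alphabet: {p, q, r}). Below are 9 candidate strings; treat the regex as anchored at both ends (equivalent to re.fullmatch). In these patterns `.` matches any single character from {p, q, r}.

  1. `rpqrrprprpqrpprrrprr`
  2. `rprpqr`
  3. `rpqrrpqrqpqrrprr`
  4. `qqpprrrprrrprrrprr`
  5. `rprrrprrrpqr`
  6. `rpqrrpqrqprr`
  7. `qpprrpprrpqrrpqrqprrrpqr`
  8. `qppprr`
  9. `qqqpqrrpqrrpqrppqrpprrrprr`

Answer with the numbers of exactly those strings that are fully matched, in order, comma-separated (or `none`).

1 → no match
2 → no match
3 → match
4 → match
5 → match
6 → match
7 → no match
8 → no match
9 → match

3, 4, 5, 6, 9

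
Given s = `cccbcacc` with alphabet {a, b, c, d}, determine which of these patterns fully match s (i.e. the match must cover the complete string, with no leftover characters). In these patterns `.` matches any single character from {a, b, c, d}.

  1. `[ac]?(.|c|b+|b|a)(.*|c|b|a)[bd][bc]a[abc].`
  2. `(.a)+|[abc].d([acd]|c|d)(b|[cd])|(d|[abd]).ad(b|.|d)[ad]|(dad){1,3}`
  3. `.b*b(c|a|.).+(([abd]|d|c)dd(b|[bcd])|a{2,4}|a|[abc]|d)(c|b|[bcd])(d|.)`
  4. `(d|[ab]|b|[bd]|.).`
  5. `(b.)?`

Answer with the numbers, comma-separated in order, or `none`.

1

1 → match
2 → no match
3 → no match
4 → no match
5 → no match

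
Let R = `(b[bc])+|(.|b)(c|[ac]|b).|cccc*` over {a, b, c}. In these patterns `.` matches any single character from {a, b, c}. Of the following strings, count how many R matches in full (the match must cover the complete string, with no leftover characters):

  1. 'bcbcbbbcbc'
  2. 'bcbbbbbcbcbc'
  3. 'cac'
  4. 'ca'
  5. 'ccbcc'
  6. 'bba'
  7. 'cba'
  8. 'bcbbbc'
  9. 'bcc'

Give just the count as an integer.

7

1 → match
2 → match
3 → match
4 → no match
5 → no match
6 → match
7 → match
8 → match
9 → match
Total matched: 7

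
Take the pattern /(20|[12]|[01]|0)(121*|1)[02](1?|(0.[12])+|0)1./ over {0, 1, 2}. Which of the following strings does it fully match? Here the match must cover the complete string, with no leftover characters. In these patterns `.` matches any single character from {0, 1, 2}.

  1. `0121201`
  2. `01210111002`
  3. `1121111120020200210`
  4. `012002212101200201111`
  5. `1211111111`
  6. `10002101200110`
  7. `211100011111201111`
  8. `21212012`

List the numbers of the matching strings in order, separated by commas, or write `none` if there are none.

8

1 → no match
2 → no match
3 → no match
4 → no match
5 → no match
6 → no match
7 → no match
8 → match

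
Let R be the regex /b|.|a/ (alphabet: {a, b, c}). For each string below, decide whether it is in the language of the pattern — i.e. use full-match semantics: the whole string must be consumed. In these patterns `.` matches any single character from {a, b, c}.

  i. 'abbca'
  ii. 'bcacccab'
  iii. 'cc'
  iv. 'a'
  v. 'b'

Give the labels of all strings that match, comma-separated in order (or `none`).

i → no match
ii → no match
iii → no match
iv → match
v → match

iv, v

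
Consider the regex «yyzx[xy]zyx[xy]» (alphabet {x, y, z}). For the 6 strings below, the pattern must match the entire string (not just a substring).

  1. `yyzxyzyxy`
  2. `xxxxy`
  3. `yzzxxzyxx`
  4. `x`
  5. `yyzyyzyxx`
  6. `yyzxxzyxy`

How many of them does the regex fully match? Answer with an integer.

2

1 → match
2 → no match — must start with `yyzx`
3 → no match — must start with `yyzx`
4 → no match — must start with `yyzx`
5 → no match — must start with `yyzx`
6 → match
Total matched: 2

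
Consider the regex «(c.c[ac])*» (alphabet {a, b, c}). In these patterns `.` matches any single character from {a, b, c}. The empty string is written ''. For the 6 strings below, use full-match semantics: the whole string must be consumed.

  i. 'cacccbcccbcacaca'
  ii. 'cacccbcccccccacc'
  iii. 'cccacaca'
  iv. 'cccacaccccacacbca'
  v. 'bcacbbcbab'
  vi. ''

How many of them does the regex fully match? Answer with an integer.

i → match
ii → match
iii → match
iv → no match
v → no match
vi → match
Total matched: 4

4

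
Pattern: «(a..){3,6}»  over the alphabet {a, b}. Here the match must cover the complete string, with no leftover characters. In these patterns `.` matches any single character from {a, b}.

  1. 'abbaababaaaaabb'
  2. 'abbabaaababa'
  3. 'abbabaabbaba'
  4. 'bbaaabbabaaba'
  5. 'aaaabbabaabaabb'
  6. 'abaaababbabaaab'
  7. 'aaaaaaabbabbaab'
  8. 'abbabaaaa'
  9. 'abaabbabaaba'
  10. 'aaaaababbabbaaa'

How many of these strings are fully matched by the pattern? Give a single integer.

9

1 → match
2 → match
3 → match
4 → no match — must start with 'a'
5 → match
6 → match
7 → match
8 → match
9 → match
10 → match
Total matched: 9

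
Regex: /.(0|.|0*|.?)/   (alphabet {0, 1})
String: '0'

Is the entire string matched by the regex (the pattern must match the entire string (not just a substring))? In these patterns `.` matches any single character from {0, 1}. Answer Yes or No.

Yes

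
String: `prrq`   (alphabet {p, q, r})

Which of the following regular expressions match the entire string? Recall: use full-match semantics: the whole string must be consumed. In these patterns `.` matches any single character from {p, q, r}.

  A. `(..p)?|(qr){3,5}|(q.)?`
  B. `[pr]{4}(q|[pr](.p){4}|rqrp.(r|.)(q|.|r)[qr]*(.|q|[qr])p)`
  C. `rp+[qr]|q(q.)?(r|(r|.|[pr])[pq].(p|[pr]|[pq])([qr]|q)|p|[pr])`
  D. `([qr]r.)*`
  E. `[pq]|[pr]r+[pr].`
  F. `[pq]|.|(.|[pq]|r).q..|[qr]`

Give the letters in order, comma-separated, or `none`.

A → no match
B → no match
C → no match
D → no match
E → match
F → no match

E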